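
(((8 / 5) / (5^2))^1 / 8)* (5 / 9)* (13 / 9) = 13 / 2025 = 0.01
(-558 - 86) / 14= -46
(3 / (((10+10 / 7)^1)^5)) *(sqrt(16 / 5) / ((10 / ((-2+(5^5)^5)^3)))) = 1334632757297158641760415065391498681732118129730224206007 *sqrt(5) / 40960000000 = 72859608650254521789955180000000000000000000000.00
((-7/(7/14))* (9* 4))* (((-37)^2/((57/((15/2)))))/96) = -143745/152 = -945.69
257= 257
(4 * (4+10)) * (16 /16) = 56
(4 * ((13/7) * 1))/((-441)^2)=52/1361367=0.00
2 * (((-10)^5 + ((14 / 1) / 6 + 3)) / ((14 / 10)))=-2999840 / 21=-142849.52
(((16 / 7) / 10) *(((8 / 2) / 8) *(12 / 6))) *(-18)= -144 / 35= -4.11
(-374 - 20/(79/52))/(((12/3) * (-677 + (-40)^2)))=-15293/145834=-0.10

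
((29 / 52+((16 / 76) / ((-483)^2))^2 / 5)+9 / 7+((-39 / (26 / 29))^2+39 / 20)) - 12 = 1884.04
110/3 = 36.67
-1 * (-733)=733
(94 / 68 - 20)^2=400689 / 1156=346.62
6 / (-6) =-1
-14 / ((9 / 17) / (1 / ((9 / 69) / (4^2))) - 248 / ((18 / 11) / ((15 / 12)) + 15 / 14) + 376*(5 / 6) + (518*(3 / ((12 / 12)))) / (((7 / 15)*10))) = -160541472 / 6217068355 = -0.03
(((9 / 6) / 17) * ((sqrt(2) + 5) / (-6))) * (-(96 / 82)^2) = 576 * sqrt(2) / 28577 + 2880 / 28577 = 0.13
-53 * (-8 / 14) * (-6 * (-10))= 12720 / 7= 1817.14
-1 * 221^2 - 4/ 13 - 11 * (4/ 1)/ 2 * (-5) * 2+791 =-621794/ 13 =-47830.31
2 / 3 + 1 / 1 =5 / 3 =1.67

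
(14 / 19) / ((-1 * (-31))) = 14 / 589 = 0.02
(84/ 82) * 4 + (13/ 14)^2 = 39857/ 8036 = 4.96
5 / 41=0.12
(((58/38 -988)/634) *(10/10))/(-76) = 18743/915496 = 0.02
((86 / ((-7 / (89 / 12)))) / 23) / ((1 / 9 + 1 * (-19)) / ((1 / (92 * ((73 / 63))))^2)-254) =6509727 / 353135774084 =0.00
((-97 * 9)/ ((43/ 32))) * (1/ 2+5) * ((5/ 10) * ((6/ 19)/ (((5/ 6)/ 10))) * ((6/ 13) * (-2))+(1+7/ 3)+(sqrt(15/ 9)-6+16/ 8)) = 91676640/ 10621-51216 * sqrt(15)/ 43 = 4018.65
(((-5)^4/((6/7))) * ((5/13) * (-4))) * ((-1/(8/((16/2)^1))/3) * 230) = 10062500/117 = 86004.27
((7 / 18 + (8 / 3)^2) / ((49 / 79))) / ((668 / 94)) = 55695 / 32732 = 1.70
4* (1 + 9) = 40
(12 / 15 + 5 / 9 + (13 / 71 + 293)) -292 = 2.54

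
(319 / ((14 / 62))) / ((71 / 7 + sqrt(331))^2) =367920245 / 31236921 - 34403831* sqrt(331) / 62473842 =1.76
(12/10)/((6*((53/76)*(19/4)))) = 0.06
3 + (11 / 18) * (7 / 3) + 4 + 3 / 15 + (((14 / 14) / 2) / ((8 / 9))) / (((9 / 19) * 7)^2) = 918383 / 105840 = 8.68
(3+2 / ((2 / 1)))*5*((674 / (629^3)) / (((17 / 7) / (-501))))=-47274360 / 4230589213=-0.01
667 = 667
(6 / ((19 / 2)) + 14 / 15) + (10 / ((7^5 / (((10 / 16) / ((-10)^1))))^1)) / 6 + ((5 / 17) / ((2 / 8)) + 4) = 8783195669 / 1302878640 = 6.74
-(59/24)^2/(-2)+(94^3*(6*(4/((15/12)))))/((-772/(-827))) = 18991220138429/1111680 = 17083351.45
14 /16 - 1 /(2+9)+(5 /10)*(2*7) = 685 /88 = 7.78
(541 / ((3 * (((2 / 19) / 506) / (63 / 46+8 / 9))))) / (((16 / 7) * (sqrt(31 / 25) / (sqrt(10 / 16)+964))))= 3700183025 * sqrt(31) * (sqrt(10)+3856) / 107136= 742098693.07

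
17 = 17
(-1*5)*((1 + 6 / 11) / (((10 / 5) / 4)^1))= -170 / 11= -15.45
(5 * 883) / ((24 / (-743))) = -136681.04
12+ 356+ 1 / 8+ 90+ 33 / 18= 11039 / 24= 459.96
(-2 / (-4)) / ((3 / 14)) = 7 / 3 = 2.33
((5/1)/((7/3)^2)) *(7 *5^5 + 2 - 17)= 20075.51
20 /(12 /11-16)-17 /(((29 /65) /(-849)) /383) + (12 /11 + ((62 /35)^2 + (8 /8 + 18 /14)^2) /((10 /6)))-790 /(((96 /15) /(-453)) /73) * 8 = 7217108882301281 /160217750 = 45045626.23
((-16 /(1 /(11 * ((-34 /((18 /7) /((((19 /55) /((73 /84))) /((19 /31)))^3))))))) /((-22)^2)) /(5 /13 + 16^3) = 4046778934016 /12637819783705875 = 0.00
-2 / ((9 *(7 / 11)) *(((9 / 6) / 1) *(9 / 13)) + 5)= -572 / 3131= -0.18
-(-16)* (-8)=-128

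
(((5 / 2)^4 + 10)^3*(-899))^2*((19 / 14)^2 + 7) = 327744857922208854070578125 / 3288334336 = 99668958333745554.42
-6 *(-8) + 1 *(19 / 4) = 52.75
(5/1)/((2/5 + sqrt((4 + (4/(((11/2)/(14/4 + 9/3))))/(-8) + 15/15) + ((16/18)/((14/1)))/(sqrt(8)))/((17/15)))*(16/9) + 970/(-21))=5/(-14326/315 + 80*sqrt(sqrt(2)/63 + 97/22)/51)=-0.12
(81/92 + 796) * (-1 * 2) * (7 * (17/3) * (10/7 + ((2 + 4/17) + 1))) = -13562905/46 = -294845.76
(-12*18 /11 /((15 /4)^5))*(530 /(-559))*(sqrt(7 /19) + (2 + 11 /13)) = 0.09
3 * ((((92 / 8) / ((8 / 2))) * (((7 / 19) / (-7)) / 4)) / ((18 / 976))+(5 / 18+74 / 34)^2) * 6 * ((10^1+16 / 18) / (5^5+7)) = 86568496 / 348255693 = 0.25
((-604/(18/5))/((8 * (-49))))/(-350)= -151/123480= -0.00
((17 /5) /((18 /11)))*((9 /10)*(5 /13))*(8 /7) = 374 /455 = 0.82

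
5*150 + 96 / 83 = 62346 / 83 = 751.16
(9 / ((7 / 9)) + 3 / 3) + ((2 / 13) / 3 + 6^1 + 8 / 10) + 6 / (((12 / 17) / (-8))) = -66308 / 1365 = -48.58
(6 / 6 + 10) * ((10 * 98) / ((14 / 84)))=64680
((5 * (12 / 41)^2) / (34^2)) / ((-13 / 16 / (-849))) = 2445120 / 6315517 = 0.39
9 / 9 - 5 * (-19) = 96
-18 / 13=-1.38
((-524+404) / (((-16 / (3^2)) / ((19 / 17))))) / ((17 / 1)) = 2565 / 578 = 4.44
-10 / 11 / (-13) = 10 / 143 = 0.07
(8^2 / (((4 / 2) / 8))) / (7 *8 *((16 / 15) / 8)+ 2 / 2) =3840 / 127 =30.24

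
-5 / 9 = -0.56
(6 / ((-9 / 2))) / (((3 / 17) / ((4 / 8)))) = -34 / 9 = -3.78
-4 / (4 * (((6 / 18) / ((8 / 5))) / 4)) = -19.20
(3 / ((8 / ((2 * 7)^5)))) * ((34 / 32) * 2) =428578.50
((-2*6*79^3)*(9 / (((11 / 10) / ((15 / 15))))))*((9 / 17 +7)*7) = -477103979520 / 187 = -2551358179.25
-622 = -622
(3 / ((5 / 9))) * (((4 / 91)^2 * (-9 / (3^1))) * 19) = -0.59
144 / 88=18 / 11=1.64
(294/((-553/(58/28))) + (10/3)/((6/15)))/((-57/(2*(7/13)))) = -0.14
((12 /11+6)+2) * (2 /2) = 100 /11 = 9.09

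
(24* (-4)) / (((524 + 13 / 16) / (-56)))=28672 / 2799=10.24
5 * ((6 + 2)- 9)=-5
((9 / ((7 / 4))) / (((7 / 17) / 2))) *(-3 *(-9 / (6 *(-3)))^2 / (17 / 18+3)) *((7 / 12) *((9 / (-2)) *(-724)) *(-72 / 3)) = 107670384 / 497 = 216640.61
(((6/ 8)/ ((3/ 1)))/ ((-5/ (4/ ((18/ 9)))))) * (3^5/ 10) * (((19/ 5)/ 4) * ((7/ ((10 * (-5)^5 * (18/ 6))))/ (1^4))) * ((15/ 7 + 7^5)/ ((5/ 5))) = 5658903/ 1953125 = 2.90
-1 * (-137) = 137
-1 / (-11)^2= -1 / 121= -0.01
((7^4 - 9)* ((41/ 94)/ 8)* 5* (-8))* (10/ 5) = -490360/ 47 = -10433.19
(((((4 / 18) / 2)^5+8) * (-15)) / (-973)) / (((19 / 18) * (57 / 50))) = 236196500 / 2304570933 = 0.10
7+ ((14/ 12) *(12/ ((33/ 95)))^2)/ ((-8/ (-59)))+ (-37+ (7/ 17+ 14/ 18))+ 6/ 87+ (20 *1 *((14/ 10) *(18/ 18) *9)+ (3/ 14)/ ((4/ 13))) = 315445196051/ 30065112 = 10492.07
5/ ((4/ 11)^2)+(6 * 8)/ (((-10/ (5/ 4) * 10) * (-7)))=21223/ 560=37.90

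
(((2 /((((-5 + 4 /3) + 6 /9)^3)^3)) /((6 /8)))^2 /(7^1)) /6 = 0.00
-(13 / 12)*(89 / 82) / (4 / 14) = -8099 / 1968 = -4.12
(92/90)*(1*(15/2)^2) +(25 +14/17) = 2833/34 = 83.32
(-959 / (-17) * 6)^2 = 33108516 / 289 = 114562.34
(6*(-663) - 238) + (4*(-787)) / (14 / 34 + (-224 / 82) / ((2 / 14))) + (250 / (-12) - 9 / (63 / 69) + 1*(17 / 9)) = -15189229 / 3726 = -4076.55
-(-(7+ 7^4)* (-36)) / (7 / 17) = -210528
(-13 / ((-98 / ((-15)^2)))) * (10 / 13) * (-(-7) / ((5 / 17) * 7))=78.06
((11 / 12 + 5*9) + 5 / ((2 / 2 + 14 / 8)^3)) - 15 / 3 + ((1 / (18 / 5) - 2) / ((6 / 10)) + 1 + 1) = 5791135 / 143748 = 40.29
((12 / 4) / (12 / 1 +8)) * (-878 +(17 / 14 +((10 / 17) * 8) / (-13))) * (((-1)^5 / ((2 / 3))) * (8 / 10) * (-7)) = -4885011 / 4420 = -1105.21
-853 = -853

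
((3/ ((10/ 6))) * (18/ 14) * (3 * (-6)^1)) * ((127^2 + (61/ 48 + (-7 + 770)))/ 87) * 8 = -65681037/ 1015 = -64710.38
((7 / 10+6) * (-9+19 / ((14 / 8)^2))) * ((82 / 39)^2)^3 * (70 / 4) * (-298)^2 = -61951385138656892096 / 24631206327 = -2515158385.51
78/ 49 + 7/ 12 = 1279/ 588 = 2.18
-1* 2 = -2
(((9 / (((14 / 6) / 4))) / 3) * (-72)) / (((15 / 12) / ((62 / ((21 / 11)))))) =-2356992 / 245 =-9620.38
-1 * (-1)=1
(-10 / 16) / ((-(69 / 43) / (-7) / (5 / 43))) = -175 / 552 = -0.32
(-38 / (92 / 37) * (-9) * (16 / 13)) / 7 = 50616 / 2093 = 24.18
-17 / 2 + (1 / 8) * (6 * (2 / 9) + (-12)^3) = -673 / 3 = -224.33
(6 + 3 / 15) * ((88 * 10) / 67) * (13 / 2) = 35464 / 67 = 529.31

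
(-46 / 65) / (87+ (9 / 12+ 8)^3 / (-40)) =-23552 / 2337985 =-0.01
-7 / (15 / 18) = -42 / 5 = -8.40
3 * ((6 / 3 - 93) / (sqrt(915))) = -91 * sqrt(915) / 305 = -9.03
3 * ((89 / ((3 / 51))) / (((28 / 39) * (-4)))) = -177021 / 112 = -1580.54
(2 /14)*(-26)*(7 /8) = -13 /4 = -3.25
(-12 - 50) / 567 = -62 / 567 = -0.11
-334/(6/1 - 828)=167/411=0.41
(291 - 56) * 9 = 2115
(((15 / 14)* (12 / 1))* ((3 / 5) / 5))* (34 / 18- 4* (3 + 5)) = -1626 / 35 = -46.46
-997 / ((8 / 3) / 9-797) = 26919 / 21511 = 1.25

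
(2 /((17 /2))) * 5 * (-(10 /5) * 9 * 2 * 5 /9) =-400 /17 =-23.53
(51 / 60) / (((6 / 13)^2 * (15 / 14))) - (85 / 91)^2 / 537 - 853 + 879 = 237912289789 / 8004414600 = 29.72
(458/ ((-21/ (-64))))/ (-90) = -14656/ 945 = -15.51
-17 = -17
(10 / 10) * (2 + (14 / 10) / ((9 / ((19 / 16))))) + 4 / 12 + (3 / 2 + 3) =5053 / 720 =7.02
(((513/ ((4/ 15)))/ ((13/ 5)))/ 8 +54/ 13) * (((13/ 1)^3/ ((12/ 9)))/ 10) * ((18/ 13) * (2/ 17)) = 14111253/ 5440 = 2593.98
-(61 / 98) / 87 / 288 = -61 / 2455488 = -0.00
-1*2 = -2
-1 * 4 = -4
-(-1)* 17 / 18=17 / 18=0.94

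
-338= -338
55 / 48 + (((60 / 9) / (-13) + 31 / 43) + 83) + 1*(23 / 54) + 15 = 24095641 / 241488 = 99.78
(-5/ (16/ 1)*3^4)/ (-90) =0.28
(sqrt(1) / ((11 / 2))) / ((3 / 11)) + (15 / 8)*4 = 49 / 6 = 8.17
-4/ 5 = -0.80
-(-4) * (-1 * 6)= -24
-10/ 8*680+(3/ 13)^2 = -143641/ 169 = -849.95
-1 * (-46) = 46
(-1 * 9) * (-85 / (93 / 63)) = 16065 / 31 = 518.23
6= 6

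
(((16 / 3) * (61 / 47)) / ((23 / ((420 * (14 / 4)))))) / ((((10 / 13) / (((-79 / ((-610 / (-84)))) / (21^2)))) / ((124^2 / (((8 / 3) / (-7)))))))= 3095065792 / 5405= 572630.12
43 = 43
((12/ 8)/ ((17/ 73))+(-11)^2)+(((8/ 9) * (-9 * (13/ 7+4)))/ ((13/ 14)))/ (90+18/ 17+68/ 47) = 126.90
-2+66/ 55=-4/ 5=-0.80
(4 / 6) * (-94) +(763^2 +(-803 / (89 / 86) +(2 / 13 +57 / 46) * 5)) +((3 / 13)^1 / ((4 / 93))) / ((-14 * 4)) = 10395817210613 / 17882592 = 581337.27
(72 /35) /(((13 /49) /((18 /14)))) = 648 /65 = 9.97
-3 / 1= -3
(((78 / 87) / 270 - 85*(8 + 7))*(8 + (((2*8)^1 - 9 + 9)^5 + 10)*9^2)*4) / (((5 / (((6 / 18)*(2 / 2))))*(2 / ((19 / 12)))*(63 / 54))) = -8055333693637672 / 411075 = -19595776181.08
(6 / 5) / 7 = 6 / 35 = 0.17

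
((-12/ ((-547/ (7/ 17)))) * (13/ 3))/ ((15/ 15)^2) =364/ 9299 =0.04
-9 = -9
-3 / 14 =-0.21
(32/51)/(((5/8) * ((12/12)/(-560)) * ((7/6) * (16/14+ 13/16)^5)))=-144371030687744/8563858750683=-16.86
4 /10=2 /5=0.40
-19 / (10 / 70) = -133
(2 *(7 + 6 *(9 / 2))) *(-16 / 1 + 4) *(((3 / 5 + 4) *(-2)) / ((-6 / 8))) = -50048 / 5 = -10009.60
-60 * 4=-240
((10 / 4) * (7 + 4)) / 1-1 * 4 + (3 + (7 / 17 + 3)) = 1017 / 34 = 29.91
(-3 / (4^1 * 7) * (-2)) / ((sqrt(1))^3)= 3 / 14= 0.21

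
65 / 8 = 8.12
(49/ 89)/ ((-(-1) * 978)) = 49/ 87042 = 0.00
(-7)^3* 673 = -230839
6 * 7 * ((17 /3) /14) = 17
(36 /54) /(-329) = -2 /987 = -0.00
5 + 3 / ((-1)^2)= 8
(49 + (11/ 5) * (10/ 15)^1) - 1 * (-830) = 13207/ 15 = 880.47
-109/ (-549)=109/ 549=0.20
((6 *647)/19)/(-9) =-1294/57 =-22.70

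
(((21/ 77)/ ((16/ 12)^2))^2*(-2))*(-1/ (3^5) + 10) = -7287/ 15488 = -0.47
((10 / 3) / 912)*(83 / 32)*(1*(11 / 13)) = 4565 / 569088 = 0.01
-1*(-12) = 12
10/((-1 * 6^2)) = -5/18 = -0.28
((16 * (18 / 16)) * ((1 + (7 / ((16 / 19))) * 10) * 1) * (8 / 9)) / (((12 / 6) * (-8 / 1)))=-673 / 8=-84.12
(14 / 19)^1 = 14 / 19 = 0.74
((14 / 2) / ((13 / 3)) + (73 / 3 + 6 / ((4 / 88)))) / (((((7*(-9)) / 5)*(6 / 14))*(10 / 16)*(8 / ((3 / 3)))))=-6160 / 1053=-5.85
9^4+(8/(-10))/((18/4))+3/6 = 590519/90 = 6561.32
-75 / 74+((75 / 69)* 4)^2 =700325 / 39146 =17.89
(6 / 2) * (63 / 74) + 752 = 55837 / 74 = 754.55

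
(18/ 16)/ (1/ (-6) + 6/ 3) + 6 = 291/ 44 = 6.61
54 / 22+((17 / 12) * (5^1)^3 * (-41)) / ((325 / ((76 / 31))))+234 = 2416244 / 13299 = 181.69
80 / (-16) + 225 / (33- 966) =-1630 / 311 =-5.24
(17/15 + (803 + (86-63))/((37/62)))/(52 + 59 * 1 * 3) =768809/127095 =6.05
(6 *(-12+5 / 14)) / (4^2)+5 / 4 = -349 / 112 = -3.12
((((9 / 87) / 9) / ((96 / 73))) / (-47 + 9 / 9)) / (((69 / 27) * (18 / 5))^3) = -9125 / 37395712512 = -0.00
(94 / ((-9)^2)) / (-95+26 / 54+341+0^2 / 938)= 94 / 19965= 0.00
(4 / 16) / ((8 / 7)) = 7 / 32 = 0.22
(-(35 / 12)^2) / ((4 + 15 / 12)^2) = -25 / 81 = -0.31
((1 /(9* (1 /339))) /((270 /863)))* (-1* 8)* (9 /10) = -195038 /225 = -866.84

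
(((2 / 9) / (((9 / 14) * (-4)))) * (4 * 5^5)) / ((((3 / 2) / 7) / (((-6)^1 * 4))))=9800000 / 81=120987.65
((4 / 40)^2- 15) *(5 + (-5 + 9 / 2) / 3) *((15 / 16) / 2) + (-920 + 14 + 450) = -627151 / 1280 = -489.96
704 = 704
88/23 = 3.83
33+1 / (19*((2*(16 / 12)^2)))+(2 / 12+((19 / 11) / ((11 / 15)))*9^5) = 30703355443 / 220704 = 139115.54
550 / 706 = 275 / 353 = 0.78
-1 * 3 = -3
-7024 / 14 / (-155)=3512 / 1085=3.24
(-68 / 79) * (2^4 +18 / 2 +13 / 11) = -19584 / 869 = -22.54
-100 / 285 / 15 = -4 / 171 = -0.02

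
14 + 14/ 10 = 77/ 5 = 15.40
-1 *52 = -52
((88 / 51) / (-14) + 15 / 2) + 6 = 9551 / 714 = 13.38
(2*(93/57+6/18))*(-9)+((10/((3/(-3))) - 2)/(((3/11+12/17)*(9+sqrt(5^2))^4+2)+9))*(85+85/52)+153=2150232804/18283681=117.60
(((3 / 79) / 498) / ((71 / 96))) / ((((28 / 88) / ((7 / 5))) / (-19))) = -0.01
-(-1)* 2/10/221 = 0.00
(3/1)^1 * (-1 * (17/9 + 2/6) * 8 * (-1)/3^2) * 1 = 160/27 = 5.93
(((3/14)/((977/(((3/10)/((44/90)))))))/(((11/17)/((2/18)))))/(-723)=-51/1595456632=-0.00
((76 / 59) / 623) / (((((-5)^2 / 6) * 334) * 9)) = 76 / 460381425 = 0.00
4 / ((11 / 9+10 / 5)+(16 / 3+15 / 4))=0.33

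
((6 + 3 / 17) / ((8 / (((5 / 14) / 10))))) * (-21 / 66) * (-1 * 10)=525 / 5984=0.09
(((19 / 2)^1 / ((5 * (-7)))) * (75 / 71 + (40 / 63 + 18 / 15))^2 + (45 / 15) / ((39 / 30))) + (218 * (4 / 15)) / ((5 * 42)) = 143628022037 / 455175834750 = 0.32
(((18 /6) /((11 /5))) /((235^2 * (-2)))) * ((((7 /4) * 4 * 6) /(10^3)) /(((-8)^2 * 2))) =-63 /15551360000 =-0.00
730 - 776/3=1414/3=471.33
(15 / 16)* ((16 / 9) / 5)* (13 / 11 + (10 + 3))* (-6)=-312 / 11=-28.36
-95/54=-1.76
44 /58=22 /29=0.76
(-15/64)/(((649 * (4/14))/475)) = -49875/83072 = -0.60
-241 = -241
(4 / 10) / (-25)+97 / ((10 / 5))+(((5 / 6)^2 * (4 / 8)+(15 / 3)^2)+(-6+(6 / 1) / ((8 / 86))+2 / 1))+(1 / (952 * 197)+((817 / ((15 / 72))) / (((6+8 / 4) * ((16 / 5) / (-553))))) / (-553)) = 121325427541 / 421974000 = 287.52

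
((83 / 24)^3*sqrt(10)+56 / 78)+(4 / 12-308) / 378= -1415 / 14742+571787*sqrt(10) / 13824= 130.70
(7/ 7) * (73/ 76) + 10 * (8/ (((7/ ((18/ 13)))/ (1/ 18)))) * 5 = 37043/ 6916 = 5.36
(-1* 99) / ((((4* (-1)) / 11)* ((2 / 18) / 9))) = 88209 / 4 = 22052.25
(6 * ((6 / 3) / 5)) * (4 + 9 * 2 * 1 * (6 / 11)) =33.16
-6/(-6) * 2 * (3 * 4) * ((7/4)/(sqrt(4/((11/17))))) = 21 * sqrt(187)/17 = 16.89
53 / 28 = 1.89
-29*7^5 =-487403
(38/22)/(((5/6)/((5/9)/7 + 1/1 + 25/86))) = 141037/49665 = 2.84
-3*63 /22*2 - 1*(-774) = 8325 /11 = 756.82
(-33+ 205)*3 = 516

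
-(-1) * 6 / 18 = 1 / 3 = 0.33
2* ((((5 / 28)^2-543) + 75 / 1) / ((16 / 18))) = -1052.93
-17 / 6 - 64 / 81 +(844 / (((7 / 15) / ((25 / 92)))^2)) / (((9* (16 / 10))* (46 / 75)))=88943876653 / 3090612672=28.78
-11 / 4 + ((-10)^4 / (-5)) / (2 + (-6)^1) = 1989 / 4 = 497.25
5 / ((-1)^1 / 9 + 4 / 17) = 765 / 19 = 40.26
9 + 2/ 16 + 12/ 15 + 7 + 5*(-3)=77/ 40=1.92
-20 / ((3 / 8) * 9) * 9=-160 / 3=-53.33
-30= -30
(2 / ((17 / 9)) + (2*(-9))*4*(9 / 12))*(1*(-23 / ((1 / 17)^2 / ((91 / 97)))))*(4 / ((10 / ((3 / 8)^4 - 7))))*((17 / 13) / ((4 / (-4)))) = 59863978755 / 49664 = 1205379.73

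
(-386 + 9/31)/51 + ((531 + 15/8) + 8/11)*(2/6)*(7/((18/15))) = 859808569/834768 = 1030.00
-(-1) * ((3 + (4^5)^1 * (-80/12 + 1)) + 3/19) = -330572/57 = -5799.51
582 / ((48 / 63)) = 6111 / 8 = 763.88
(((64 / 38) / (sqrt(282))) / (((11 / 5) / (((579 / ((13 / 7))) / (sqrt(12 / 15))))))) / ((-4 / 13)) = -13510 *sqrt(1410) / 9823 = -51.64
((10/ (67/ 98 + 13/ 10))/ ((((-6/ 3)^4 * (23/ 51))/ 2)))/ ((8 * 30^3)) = 833/ 128770560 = 0.00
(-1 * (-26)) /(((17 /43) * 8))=559 /68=8.22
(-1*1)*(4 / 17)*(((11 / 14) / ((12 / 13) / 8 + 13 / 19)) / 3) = -10868 / 141015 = -0.08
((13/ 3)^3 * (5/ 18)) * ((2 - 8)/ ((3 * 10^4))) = -2197/ 486000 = -0.00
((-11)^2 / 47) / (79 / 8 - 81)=-968 / 26743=-0.04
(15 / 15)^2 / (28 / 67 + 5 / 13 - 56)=-871 / 48077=-0.02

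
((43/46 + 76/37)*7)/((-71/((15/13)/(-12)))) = 0.03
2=2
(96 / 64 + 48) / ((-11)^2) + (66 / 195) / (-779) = 455231 / 1113970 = 0.41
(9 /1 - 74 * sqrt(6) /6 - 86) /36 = -2.98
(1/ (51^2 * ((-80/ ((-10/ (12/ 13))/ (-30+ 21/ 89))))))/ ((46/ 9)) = -1157/ 3380717376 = -0.00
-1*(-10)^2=-100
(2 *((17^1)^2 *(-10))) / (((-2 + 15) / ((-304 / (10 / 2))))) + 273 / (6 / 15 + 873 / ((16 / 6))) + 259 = 664543823 / 24349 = 27292.45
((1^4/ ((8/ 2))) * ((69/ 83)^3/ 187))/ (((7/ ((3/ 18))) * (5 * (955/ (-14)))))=-109503/ 2042251627900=-0.00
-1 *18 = -18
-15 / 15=-1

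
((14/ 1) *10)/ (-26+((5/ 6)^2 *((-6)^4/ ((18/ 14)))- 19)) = 28/ 131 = 0.21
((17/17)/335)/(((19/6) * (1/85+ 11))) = 17/198588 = 0.00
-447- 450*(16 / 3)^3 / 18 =-114469 / 27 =-4239.59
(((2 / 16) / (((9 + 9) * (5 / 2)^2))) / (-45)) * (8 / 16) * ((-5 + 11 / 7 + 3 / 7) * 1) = 1 / 27000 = 0.00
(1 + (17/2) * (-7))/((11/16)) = -936/11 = -85.09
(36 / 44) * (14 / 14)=9 / 11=0.82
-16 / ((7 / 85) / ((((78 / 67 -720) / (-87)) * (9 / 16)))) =-12281310 / 13601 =-902.97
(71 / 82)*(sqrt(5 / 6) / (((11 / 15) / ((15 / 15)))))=355*sqrt(30) / 1804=1.08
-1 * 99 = -99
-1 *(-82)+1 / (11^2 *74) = 734229 / 8954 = 82.00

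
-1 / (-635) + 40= 25401 / 635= 40.00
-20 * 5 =-100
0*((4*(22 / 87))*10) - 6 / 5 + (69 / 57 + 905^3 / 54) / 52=263965.21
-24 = -24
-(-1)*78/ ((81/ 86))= 2236/ 27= 82.81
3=3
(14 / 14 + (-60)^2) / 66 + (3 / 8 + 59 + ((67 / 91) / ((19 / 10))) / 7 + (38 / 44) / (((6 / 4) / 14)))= 389978201 / 3195192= 122.05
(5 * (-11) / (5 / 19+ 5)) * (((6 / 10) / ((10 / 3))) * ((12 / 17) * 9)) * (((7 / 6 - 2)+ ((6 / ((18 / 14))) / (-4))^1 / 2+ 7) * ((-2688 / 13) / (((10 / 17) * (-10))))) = -95276412 / 40625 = -2345.27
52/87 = 0.60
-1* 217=-217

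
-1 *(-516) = 516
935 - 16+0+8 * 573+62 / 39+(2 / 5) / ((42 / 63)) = 1073512 / 195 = 5505.19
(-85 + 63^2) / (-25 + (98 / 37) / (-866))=-31112782 / 200287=-155.34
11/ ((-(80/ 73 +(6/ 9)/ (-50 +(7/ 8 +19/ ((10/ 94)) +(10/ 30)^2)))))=-37460753/ 3749600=-9.99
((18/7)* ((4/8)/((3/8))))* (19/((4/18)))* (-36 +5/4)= -71307/7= -10186.71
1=1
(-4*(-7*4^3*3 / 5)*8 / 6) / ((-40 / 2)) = -1792 / 25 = -71.68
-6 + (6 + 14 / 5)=14 / 5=2.80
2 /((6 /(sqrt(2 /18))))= 1 /9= 0.11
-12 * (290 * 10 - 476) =-29088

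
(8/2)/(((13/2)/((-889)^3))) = -5620762952/13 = -432366380.92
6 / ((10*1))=0.60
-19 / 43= -0.44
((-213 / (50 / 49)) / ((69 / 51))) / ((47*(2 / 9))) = -1596861 / 108100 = -14.77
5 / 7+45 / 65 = 128 / 91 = 1.41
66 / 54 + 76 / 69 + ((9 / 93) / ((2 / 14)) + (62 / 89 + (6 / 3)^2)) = 7.70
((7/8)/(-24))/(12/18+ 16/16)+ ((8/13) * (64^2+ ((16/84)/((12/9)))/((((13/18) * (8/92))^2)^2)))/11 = 6796440623153/9148659520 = 742.89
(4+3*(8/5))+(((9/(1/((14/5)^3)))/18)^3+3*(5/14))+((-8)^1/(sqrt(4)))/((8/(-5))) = 18247556561/13671875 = 1334.68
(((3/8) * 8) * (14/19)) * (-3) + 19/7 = -521/133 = -3.92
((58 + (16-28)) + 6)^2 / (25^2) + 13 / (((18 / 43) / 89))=31143047 / 11250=2768.27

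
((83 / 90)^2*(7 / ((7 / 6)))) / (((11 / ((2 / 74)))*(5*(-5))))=-6889 / 13736250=-0.00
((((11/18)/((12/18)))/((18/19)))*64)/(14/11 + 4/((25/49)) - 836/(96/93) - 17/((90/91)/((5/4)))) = -1839200/24420777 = -0.08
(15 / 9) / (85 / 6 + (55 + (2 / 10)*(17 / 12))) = 100 / 4167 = 0.02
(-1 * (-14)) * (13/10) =18.20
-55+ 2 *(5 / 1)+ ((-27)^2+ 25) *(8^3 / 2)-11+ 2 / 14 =1350777 / 7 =192968.14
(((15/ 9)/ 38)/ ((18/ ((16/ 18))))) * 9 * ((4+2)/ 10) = 2/ 171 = 0.01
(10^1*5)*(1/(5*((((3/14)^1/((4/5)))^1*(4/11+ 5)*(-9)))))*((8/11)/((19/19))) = -896/1593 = -0.56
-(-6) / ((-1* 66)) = -1 / 11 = -0.09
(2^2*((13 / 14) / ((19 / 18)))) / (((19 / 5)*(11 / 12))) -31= -833627 / 27797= -29.99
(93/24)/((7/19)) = 589/56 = 10.52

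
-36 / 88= -9 / 22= -0.41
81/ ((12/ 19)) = 513/ 4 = 128.25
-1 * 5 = -5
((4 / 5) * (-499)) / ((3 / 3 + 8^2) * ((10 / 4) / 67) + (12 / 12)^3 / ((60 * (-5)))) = -8023920 / 48683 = -164.82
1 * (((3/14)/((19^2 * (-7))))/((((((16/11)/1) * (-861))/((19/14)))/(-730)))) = -4015/59852128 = -0.00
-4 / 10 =-2 / 5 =-0.40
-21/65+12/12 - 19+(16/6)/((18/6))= -10199/585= -17.43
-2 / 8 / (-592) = 0.00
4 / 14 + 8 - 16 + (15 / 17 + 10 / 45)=-7079 / 1071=-6.61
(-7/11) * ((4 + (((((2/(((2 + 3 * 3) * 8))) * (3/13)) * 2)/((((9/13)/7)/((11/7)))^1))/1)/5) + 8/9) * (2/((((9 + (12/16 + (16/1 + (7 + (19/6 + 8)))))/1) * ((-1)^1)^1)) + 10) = -31.18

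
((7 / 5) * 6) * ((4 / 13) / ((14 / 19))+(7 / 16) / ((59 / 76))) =63213 / 7670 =8.24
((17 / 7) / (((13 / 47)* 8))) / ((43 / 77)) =1.97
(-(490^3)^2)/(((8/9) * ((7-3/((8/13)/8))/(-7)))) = -13625017088484375/4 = -3406254272121093.75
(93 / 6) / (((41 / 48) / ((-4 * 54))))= -160704 / 41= -3919.61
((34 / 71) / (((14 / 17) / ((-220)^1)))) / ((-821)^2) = -63580 / 334998377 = -0.00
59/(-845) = -59/845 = -0.07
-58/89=-0.65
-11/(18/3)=-11/6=-1.83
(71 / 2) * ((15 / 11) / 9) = 355 / 66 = 5.38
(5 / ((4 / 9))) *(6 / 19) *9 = 1215 / 38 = 31.97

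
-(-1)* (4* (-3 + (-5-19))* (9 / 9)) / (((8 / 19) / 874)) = -224181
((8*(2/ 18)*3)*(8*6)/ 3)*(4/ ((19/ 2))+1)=60.63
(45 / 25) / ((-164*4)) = -9 / 3280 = -0.00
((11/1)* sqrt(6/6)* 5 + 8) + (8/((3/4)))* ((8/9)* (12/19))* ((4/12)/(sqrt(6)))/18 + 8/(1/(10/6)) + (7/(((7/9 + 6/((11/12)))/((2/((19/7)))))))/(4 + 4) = 256* sqrt(6)/13851 + 12632453/165300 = 76.47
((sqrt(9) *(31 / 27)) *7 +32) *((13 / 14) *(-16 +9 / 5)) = -93223 / 126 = -739.87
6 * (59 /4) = 177 /2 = 88.50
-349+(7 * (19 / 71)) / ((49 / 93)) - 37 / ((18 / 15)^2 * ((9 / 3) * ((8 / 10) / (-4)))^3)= -109413167 / 483084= -226.49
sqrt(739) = 27.18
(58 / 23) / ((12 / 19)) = 551 / 138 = 3.99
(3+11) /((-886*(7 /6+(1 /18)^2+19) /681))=-1544508 /2895005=-0.53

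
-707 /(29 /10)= -243.79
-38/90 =-0.42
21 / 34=0.62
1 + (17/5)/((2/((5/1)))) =19/2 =9.50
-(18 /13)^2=-324 /169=-1.92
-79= -79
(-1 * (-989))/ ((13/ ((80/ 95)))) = 15824/ 247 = 64.06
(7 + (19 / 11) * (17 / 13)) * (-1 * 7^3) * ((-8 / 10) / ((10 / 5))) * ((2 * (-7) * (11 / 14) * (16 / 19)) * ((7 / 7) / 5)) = -14532224 / 6175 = -2353.40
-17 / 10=-1.70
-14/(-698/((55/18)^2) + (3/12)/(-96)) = 16262400/86845393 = 0.19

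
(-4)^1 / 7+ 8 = 52 / 7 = 7.43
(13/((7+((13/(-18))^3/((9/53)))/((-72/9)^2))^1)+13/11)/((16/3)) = 2353639665/4118080208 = 0.57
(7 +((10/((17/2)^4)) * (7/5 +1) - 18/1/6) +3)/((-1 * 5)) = -585031/417605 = -1.40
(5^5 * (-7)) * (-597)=13059375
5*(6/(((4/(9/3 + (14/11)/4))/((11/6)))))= 365/8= 45.62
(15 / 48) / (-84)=-5 / 1344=-0.00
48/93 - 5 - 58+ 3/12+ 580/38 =-110663/2356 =-46.97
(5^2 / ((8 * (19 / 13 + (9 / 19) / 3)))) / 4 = 247 / 512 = 0.48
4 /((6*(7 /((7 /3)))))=2 /9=0.22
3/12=1/4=0.25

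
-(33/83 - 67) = 5528/83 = 66.60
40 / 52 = 10 / 13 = 0.77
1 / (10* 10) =1 / 100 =0.01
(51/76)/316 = 51/24016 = 0.00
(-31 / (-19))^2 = 961 / 361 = 2.66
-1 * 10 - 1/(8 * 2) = -10.06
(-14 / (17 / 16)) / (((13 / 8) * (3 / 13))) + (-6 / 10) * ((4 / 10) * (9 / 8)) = -180577 / 5100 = -35.41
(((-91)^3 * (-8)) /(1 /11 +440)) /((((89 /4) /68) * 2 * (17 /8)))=4244111872 /430849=9850.58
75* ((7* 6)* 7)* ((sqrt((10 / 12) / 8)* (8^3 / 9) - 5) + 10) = 110250 + 313600* sqrt(15) / 3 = 515105.86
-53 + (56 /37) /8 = -1954 /37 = -52.81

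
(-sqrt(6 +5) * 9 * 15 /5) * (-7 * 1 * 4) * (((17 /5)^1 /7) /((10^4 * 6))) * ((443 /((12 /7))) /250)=158151 * sqrt(11) /25000000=0.02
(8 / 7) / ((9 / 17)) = 136 / 63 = 2.16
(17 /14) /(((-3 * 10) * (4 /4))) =-17 /420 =-0.04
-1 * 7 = -7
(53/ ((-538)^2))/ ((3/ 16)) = 212/ 217083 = 0.00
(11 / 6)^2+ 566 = 20497 / 36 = 569.36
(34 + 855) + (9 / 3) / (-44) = 39113 / 44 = 888.93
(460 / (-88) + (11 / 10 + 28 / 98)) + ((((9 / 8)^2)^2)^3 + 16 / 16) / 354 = -35843989186672031 / 9365777484349440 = -3.83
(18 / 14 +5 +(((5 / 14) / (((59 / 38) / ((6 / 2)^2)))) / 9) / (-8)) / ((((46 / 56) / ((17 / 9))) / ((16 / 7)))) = 312392 / 9499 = 32.89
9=9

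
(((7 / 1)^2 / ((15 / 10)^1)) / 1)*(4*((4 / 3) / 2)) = 784 / 9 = 87.11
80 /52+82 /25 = 1566 /325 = 4.82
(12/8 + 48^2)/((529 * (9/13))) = 19981/3174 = 6.30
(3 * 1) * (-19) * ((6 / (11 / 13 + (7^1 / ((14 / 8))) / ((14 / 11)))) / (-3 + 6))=-3458 / 121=-28.58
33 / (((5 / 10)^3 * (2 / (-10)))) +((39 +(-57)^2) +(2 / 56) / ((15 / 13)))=1968.03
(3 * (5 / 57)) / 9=5 / 171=0.03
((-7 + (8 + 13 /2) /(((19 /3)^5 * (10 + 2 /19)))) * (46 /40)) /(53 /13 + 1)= -34912814833 /22019036160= -1.59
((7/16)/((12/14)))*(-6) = -49/16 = -3.06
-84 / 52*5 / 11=-105 / 143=-0.73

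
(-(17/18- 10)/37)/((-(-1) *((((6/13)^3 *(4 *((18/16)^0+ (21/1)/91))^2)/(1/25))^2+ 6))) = 22470934171387/326373812494388604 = 0.00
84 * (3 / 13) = 19.38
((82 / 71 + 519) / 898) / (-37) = -36931 / 2359046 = -0.02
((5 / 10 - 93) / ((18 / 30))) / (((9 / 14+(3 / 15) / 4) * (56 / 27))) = -41625 / 388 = -107.28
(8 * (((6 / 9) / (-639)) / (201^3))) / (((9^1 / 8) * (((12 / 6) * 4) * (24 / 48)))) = -32 / 140104729053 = -0.00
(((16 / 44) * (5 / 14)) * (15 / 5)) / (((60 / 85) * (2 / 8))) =170 / 77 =2.21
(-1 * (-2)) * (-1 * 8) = -16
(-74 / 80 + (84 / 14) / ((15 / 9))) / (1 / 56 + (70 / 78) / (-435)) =2541357 / 15005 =169.37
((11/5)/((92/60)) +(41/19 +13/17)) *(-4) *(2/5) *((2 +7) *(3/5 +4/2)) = -30299256/185725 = -163.14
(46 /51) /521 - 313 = -8316677 /26571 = -313.00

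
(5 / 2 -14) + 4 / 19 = -429 / 38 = -11.29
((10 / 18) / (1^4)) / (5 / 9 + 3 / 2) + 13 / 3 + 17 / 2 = 2909 / 222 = 13.10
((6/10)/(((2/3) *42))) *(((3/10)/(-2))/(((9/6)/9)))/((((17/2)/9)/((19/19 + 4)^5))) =-30375/476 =-63.81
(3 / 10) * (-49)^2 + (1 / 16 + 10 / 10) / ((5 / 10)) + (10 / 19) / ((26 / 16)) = 7140759 / 9880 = 722.75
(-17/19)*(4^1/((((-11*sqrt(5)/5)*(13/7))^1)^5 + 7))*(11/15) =231100063088125/50953642274289580056267 + 939684359354675935*sqrt(5)/50953642274289580056267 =0.00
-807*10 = -8070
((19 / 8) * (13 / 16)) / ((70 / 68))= 1.87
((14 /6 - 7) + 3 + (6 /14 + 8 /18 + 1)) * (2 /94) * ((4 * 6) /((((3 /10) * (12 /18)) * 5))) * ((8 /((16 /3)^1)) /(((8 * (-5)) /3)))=-39 /3290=-0.01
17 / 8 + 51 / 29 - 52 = -11163 / 232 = -48.12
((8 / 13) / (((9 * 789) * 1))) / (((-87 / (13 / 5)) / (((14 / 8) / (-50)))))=7 / 77223375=0.00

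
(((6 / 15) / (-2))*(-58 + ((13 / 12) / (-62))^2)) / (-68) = -32104919 / 188202240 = -0.17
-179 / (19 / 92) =-16468 / 19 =-866.74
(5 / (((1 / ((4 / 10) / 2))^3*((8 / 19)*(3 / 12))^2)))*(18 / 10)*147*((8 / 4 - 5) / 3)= -477603 / 500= -955.21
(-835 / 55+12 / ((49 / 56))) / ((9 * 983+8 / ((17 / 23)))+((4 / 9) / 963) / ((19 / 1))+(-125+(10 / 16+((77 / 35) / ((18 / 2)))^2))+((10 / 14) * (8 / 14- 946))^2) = -64013884200 / 20273386212921677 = -0.00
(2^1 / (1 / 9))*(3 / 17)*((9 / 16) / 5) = 243 / 680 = 0.36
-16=-16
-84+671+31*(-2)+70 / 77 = 5785 / 11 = 525.91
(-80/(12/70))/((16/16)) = -1400/3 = -466.67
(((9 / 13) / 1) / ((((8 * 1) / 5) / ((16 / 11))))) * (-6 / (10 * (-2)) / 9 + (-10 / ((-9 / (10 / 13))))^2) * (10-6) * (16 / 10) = 3346016 / 1087515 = 3.08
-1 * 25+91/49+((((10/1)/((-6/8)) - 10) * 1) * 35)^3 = -102942879374/189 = -544671319.44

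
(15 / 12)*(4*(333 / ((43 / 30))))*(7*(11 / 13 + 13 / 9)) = 10411800 / 559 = 18625.76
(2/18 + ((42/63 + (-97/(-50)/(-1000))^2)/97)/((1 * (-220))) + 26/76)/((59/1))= 4134339998391061/538248150000000000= 0.01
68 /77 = 0.88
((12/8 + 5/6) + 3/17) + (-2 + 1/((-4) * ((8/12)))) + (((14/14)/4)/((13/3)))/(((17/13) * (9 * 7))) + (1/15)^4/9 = 58776577/433755000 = 0.14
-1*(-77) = 77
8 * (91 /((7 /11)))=1144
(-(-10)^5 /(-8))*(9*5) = -562500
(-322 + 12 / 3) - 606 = -924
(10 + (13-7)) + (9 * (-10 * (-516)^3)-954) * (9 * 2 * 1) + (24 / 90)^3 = 751169356978564 / 3375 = 222568698364.02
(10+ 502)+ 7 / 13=6663 / 13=512.54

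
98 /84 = 7 /6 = 1.17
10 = 10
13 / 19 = 0.68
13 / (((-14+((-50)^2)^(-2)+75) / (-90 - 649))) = -60043750000 / 381250001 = -157.49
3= 3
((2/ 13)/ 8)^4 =0.00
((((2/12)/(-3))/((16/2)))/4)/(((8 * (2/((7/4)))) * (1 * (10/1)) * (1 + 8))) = -7/3317760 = -0.00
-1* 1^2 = -1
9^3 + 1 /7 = 5104 /7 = 729.14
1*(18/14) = 1.29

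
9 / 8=1.12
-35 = -35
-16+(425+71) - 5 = 475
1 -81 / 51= -10 / 17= -0.59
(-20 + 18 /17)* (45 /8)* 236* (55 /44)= -2137275 /68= -31430.51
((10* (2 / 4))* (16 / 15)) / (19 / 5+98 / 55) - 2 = -962 / 921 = -1.04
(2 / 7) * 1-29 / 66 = -71 / 462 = -0.15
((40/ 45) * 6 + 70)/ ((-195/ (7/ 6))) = -791/ 1755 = -0.45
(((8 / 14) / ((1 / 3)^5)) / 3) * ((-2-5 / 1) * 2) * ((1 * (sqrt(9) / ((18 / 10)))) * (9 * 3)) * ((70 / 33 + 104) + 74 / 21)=-246188160 / 77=-3197248.83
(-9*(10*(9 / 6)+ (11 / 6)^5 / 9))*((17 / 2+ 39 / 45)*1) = -340237891 / 233280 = -1458.50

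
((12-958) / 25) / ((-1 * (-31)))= -946 / 775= -1.22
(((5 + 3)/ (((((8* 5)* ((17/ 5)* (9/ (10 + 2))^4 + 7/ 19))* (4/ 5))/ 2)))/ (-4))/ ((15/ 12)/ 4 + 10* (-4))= 9728/ 4460621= 0.00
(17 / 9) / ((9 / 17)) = 3.57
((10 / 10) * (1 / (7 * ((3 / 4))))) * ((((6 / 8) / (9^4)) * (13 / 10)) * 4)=26 / 229635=0.00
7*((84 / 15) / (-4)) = -49 / 5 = -9.80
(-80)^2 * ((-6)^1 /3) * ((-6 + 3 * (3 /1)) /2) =-19200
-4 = -4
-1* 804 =-804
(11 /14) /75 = 0.01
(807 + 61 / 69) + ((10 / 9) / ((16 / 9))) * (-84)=104243 / 138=755.38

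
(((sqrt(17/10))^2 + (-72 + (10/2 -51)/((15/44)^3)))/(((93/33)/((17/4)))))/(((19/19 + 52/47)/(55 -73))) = 6640850947/418500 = 15868.22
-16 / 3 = -5.33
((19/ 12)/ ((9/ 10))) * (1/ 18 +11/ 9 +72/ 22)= 85595/ 10692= 8.01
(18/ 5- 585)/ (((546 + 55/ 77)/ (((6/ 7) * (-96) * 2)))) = 3348864/ 19135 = 175.01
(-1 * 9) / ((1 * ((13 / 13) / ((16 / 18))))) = -8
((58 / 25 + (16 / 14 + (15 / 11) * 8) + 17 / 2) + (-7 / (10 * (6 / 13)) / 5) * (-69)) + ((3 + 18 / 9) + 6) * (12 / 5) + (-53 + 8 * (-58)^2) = 41470971 / 1540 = 26929.20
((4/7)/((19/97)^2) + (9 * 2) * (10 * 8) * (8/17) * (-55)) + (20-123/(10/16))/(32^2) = -2048607750579/54987520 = -37255.87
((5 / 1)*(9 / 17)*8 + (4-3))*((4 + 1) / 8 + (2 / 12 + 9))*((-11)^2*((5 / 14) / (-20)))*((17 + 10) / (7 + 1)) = -96479955 / 60928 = -1583.51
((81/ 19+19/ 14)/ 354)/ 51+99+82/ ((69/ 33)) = 15266749541/ 110454372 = 138.22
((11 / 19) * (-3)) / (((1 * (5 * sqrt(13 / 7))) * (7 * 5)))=-33 * sqrt(91) / 43225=-0.01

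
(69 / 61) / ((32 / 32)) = 69 / 61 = 1.13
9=9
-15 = -15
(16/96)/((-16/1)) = -1/96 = -0.01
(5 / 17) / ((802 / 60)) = 150 / 6817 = 0.02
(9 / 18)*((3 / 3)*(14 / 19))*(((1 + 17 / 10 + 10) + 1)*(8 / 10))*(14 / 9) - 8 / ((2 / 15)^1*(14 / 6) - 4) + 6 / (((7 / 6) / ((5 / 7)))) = 210781084 / 17386425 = 12.12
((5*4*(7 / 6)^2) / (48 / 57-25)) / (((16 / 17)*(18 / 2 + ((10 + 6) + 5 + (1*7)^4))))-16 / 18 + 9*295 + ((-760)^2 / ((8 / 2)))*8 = 1157854.11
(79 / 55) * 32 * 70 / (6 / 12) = 70784 / 11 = 6434.91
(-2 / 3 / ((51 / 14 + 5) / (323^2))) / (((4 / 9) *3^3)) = -730303 / 1089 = -670.62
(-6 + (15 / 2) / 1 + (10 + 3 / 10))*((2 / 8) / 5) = 59 / 100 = 0.59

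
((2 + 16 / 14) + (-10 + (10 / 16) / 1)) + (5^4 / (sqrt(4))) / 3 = 16453 / 168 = 97.93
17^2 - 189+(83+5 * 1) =188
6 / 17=0.35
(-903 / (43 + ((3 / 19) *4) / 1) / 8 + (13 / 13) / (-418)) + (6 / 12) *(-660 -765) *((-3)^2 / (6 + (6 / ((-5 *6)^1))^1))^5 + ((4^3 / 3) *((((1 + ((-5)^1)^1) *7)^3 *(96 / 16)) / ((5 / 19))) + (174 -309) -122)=-1518761751978973081093 / 142151287475560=-10684122.38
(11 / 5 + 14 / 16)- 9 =-237 / 40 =-5.92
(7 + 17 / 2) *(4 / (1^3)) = 62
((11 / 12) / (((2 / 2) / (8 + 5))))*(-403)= -57629 / 12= -4802.42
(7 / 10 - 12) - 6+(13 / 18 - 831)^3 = -16690055297593 / 29160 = -572361292.78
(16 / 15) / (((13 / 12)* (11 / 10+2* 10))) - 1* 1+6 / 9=-2359 / 8229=-0.29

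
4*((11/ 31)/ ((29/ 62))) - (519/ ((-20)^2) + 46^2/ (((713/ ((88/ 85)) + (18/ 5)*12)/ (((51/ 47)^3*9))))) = -12220083233404309/ 387839413044400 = -31.51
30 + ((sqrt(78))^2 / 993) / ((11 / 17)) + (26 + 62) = 430080 / 3641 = 118.12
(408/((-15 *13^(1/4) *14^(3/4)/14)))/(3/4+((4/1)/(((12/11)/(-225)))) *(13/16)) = 2176 *13^(3/4) *14^(1/4)/696345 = 0.04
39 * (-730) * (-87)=2476890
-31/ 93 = -0.33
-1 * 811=-811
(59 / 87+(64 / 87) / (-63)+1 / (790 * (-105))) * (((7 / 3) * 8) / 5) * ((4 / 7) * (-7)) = -230865424 / 23196375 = -9.95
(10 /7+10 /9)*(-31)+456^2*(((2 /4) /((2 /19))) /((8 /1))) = 123383.27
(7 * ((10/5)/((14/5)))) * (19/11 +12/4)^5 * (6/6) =1901020160/161051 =11803.84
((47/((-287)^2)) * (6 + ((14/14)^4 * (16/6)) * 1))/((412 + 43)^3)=94/1790506433625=0.00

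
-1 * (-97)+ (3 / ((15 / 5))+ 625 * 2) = 1348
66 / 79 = 0.84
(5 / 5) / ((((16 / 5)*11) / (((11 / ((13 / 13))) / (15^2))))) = 1 / 720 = 0.00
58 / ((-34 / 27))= -783 / 17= -46.06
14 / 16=7 / 8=0.88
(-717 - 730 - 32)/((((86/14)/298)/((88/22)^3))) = -197452416/43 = -4591916.65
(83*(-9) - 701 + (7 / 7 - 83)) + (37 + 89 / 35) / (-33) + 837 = -801799 / 1155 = -694.20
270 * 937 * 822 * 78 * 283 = 4590460035720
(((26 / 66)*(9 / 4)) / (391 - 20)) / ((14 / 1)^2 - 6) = 39 / 3101560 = 0.00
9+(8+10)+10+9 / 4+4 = 173 / 4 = 43.25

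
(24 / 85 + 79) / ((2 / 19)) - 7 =126851 / 170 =746.18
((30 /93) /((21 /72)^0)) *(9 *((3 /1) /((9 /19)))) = 570 /31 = 18.39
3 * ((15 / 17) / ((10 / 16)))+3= 123 / 17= 7.24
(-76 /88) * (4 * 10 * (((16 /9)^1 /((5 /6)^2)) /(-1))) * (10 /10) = 88.44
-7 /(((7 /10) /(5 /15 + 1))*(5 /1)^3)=-0.11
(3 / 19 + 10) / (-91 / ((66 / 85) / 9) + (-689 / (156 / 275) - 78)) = -25476 / 5887169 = -0.00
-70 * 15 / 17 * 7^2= -51450 / 17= -3026.47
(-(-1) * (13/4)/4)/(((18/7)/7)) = 637/288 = 2.21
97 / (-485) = -1 / 5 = -0.20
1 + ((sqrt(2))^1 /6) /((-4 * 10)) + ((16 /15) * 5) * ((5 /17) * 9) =257 /17 - sqrt(2) /240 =15.11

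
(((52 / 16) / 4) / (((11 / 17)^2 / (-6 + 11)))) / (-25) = -3757 / 9680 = -0.39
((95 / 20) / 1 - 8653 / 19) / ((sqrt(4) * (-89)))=2.53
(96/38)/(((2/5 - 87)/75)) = -18000/8227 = -2.19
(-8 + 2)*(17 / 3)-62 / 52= -915 / 26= -35.19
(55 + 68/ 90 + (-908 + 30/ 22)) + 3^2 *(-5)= -895.88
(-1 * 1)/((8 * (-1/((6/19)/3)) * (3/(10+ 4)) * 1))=7/114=0.06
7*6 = 42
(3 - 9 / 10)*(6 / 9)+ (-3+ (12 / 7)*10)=544 / 35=15.54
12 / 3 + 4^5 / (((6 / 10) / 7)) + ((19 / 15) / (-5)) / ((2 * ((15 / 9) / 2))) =4481443 / 375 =11950.51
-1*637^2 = -405769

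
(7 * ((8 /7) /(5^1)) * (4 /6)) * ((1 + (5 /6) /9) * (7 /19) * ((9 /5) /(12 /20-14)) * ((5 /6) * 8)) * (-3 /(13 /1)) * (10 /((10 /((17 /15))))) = 0.10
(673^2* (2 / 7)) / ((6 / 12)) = 1811716 / 7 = 258816.57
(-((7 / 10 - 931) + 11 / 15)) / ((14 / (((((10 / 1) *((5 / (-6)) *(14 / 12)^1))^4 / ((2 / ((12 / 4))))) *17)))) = 15127071.55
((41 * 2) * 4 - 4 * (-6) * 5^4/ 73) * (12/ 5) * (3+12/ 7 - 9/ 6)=2102976/ 511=4115.41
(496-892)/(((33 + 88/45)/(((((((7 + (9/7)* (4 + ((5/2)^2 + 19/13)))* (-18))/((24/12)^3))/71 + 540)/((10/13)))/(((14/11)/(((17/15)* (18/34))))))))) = -276478353/73840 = -3744.29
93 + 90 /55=1041 /11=94.64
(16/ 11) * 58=928/ 11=84.36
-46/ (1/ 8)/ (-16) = 23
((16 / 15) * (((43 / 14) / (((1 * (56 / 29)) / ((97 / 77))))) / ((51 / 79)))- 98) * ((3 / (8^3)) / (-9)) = 273306049 / 4433425920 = 0.06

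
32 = 32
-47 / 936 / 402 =-47 / 376272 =-0.00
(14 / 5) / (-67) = -14 / 335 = -0.04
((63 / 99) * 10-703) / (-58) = 7663 / 638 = 12.01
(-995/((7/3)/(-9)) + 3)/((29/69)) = 1855134/203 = 9138.59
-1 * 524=-524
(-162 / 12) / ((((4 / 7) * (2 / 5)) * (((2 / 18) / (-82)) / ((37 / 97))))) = 12902085 / 776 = 16626.40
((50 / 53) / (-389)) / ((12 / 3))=-25 / 41234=-0.00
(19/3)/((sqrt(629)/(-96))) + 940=940 - 608 * sqrt(629)/629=915.76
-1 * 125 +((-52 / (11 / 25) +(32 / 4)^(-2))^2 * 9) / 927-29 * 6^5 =-11511089864071 / 51048448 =-225493.43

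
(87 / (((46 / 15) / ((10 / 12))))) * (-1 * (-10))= 10875 / 46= 236.41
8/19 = 0.42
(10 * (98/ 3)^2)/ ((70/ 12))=5488/ 3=1829.33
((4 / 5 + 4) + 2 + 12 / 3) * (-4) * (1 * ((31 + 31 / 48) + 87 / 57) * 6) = -816831 / 95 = -8598.22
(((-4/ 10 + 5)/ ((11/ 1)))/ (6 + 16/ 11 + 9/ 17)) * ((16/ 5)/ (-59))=-0.00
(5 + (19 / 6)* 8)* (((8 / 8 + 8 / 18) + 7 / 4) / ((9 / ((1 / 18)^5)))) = 10465 / 1836660096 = 0.00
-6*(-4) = 24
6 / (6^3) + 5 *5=901 / 36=25.03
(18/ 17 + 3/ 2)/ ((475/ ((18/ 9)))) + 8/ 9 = 65383/ 72675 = 0.90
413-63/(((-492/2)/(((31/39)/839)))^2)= 2973246334416365/7199143666884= 413.00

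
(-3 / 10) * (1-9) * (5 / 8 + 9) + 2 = 251 / 10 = 25.10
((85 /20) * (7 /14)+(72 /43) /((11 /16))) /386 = 17257 /1460624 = 0.01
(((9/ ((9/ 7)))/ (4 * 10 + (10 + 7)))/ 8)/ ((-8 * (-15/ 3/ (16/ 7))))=1/ 1140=0.00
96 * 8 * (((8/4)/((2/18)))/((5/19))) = 262656/5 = 52531.20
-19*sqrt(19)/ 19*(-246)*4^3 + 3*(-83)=-249 + 15744*sqrt(19)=68377.50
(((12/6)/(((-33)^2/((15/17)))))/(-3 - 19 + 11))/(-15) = 0.00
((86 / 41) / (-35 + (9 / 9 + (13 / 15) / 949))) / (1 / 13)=-1224210 / 1526389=-0.80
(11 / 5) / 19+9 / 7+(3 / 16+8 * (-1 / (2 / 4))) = -153333 / 10640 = -14.41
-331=-331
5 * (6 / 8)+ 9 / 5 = 111 / 20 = 5.55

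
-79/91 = -0.87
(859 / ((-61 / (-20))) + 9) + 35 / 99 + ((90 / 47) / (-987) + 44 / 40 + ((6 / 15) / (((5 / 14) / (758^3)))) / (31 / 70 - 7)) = -3542731594001213527 / 47624339070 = -74389097.32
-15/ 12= -5/ 4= -1.25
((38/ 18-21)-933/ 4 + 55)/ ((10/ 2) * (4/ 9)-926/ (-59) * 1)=-418723/ 38056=-11.00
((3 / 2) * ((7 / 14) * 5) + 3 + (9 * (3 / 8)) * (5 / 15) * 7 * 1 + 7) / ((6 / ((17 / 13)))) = 2941 / 624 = 4.71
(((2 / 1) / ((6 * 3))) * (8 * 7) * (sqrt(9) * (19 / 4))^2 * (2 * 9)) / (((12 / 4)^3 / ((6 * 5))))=25270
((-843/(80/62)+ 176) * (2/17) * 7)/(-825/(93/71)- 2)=4143181/6659580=0.62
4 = 4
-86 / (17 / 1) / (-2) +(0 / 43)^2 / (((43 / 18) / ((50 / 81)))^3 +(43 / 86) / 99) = 2.53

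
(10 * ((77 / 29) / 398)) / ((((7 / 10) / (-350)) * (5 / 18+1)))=-3465000 / 132733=-26.11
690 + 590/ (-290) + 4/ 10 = 99813/ 145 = 688.37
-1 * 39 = -39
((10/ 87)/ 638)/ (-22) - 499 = -499.00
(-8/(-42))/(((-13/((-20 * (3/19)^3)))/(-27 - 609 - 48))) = -25920/32851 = -0.79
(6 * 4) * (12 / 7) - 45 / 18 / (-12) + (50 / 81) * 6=68123 / 1512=45.05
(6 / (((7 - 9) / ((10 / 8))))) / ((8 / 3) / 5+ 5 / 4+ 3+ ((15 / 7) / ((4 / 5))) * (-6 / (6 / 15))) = 0.11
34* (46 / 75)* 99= 51612 / 25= 2064.48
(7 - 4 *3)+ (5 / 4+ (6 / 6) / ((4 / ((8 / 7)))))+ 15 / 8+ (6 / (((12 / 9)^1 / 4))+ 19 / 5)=5659 / 280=20.21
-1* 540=-540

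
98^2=9604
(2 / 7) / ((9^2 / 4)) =8 / 567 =0.01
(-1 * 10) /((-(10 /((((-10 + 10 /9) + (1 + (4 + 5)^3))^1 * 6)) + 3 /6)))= 3245 /163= 19.91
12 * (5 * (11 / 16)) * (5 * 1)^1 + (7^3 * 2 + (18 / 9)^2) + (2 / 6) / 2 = 896.42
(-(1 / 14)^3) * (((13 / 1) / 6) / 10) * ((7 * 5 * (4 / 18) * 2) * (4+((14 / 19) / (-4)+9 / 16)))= -17303 / 3217536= -0.01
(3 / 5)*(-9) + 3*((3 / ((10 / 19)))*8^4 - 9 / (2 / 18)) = 348966 / 5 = 69793.20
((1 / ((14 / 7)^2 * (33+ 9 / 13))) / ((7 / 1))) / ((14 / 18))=39 / 28616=0.00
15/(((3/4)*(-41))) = -20/41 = -0.49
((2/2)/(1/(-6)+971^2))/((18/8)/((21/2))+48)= 28/1272835125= 0.00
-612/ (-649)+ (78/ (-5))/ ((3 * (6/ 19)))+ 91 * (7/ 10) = 937993/ 19470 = 48.18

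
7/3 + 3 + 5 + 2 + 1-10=10/3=3.33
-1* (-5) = 5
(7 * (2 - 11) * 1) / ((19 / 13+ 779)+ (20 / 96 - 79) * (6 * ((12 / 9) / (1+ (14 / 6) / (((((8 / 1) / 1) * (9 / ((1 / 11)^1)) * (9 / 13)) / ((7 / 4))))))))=-0.41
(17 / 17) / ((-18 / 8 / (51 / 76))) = -0.30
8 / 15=0.53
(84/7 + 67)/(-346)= -79/346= -0.23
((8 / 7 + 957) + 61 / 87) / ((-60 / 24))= -1167872 / 3045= -383.54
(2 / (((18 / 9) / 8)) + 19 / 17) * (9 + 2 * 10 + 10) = 6045 / 17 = 355.59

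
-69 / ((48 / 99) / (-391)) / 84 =296769 / 448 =662.43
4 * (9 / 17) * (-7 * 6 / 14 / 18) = -6 / 17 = -0.35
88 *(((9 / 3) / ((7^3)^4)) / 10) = 132 / 69206436005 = 0.00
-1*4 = -4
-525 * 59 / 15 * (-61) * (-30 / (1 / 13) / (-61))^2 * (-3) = -15446877.05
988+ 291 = 1279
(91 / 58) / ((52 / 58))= 7 / 4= 1.75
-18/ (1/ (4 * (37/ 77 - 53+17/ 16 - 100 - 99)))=2777067/ 154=18032.90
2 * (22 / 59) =44 / 59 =0.75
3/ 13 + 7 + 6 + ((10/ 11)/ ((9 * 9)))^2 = 136548832/ 10320453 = 13.23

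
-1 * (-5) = 5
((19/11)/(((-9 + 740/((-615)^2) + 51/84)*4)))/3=-3353595/195496741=-0.02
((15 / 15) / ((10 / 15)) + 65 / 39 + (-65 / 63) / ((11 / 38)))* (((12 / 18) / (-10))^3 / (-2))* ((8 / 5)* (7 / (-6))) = 551 / 5011875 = 0.00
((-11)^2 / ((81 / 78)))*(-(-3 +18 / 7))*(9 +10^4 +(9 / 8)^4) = 64498387525 / 129024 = 499894.50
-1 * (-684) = 684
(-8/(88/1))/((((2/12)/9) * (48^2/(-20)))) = 15/352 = 0.04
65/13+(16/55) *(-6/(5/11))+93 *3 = 7004/25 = 280.16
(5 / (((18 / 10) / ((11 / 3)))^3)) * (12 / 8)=831875 / 13122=63.40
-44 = -44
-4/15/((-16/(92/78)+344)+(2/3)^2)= -69/85615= -0.00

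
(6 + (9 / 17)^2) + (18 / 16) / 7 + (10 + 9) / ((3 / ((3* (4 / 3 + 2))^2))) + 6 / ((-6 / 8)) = 631.77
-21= -21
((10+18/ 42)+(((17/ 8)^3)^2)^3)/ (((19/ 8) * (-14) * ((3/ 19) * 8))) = -98442906215565267121895/ 5296233161787703296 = -18587.34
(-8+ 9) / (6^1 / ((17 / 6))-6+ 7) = 17 / 53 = 0.32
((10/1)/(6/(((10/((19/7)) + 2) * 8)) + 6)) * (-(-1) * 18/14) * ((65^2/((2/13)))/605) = 71182800/747901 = 95.18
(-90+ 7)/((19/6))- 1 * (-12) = -14.21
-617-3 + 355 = -265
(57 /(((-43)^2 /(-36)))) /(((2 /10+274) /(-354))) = 1210680 /844993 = 1.43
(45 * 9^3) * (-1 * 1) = -32805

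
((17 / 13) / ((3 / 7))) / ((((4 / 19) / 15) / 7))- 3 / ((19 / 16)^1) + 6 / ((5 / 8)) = 7552769 / 4940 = 1528.90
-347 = -347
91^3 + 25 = 753596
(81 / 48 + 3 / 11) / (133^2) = 0.00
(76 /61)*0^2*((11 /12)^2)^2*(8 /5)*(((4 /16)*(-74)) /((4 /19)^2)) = 0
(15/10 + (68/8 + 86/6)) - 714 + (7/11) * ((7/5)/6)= -75847/110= -689.52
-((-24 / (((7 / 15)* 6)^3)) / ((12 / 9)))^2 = -1265625 / 1882384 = -0.67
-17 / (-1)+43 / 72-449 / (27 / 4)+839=170657 / 216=790.08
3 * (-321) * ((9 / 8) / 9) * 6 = -2889 / 4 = -722.25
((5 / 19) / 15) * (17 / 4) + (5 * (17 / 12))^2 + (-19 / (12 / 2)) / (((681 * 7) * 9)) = 1966084291 / 39127536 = 50.25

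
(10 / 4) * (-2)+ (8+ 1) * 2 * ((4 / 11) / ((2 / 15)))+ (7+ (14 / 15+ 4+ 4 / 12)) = 9299 / 165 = 56.36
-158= -158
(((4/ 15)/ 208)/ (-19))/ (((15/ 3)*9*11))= -1/ 7335900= -0.00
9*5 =45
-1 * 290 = -290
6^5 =7776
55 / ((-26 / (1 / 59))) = -55 / 1534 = -0.04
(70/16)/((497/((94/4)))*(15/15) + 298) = 329/24000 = 0.01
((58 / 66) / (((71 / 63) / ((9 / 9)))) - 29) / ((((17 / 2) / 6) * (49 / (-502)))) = 132768960 / 650573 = 204.08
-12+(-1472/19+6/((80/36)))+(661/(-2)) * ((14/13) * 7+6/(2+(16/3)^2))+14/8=-1787795759/676780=-2641.62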